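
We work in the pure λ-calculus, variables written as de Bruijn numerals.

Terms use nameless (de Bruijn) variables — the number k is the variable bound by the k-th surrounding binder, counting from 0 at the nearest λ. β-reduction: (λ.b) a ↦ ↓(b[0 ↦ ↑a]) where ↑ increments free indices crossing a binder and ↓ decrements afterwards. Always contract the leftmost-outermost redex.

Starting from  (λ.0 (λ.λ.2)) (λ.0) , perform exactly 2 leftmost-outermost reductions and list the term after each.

Answer: after 2 steps: λ.λ.λ.0

Reduction:
  start: (λ.0 (λ.λ.2)) (λ.0)
  step 1: (λ.0) (λ.λ.λ.0)
  step 2: λ.λ.λ.0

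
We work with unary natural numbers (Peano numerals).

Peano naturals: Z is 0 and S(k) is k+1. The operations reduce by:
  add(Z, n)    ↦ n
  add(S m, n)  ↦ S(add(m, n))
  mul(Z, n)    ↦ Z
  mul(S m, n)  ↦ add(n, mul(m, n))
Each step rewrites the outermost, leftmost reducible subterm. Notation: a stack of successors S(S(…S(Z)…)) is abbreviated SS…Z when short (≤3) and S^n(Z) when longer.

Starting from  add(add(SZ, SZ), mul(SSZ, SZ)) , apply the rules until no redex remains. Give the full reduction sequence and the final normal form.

Answer: normal form = S^4(Z)  (in 12 steps)

Derivation:
  start: add(add(SZ, SZ), mul(SSZ, SZ))
  [1] add(S(add(Z, SZ)), mul(SSZ, SZ))
  [2] S(add(add(Z, SZ), mul(SSZ, SZ)))
  [3] S(add(SZ, mul(SSZ, SZ)))
  [4] S(S(add(Z, mul(SSZ, SZ))))
  [5] S(S(mul(SSZ, SZ)))
  [6] S(S(add(SZ, mul(SZ, SZ))))
  [7] S(S(S(add(Z, mul(SZ, SZ)))))
  [8] S(S(S(mul(SZ, SZ))))
  [9] S(S(S(add(SZ, mul(Z, SZ)))))
  [10] S(S(S(S(add(Z, mul(Z, SZ))))))
  [11] S(S(S(S(mul(Z, SZ)))))
  [12] S^4(Z)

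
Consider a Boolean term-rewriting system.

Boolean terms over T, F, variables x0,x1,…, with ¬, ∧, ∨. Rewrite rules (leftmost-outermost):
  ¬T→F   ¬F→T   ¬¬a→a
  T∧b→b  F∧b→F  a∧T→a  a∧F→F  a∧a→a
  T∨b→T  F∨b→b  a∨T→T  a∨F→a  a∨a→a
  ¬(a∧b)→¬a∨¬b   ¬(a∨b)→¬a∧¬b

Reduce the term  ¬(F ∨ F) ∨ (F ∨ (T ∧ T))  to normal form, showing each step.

Answer: normal form = T  (in 4 steps)

Reduction:
  start: ¬(F ∨ F) ∨ (F ∨ (T ∧ T))
  step 1: (¬F ∧ ¬F) ∨ (F ∨ (T ∧ T))
  step 2: ¬F ∨ (F ∨ (T ∧ T))
  step 3: T ∨ (F ∨ (T ∧ T))
  step 4: T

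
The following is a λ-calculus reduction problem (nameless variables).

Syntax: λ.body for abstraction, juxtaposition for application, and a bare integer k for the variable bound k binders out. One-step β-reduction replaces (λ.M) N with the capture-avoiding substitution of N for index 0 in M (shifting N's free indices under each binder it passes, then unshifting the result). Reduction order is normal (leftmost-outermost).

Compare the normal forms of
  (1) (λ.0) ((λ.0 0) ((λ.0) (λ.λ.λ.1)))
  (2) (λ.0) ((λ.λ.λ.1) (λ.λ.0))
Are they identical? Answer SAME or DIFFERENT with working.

Term A:
  start: (λ.0) ((λ.0 0) ((λ.0) (λ.λ.λ.1)))
  [1] (λ.0 0) ((λ.0) (λ.λ.λ.1))
  [2] (λ.0) (λ.λ.λ.1) ((λ.0) (λ.λ.λ.1))
  [3] (λ.λ.λ.1) ((λ.0) (λ.λ.λ.1))
  [4] λ.λ.1

Term B:
  start: (λ.0) ((λ.λ.λ.1) (λ.λ.0))
  [1] (λ.λ.λ.1) (λ.λ.0)
  [2] λ.λ.1

Answer: SAME — A ⇓ λ.λ.1, B ⇓ λ.λ.1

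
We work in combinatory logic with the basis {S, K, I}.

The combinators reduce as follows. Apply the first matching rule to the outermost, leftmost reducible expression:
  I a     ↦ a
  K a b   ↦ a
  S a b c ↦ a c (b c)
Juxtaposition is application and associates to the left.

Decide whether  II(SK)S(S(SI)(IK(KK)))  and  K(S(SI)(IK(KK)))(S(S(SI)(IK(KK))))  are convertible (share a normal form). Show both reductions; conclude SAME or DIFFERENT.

Answer: SAME — A ⇓ S(SI)(K(KK)), B ⇓ S(SI)(K(KK))

Derivation:
Term A:
  start: II(SK)S(S(SI)(IK(KK)))
  step 1: I(SK)S(S(SI)(IK(KK)))
  step 2: SKS(S(SI)(IK(KK)))
  step 3: K(S(SI)(IK(KK)))(S(S(SI)(IK(KK))))
  step 4: S(SI)(IK(KK))
  step 5: S(SI)(K(KK))

Term B:
  start: K(S(SI)(IK(KK)))(S(S(SI)(IK(KK))))
  step 1: S(SI)(IK(KK))
  step 2: S(SI)(K(KK))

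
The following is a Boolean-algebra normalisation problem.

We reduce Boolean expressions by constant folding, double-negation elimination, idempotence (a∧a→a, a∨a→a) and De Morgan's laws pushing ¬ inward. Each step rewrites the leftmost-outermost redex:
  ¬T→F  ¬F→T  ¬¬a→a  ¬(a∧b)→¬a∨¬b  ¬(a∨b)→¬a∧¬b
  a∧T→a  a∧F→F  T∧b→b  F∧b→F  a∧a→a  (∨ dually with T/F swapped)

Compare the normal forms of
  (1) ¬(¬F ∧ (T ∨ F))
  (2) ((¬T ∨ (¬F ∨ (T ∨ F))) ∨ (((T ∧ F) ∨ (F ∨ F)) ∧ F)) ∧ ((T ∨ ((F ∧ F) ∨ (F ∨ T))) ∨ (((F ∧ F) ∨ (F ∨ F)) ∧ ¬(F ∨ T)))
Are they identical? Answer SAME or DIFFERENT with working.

Answer: DIFFERENT — A ⇓ F, B ⇓ T

Working:
Term A:
  start: ¬(¬F ∧ (T ∨ F))
  [1] ¬¬F ∨ ¬(T ∨ F)
  [2] F ∨ ¬(T ∨ F)
  [3] ¬(T ∨ F)
  [4] ¬T ∧ ¬F
  [5] F ∧ ¬F
  [6] F

Term B:
  start: ((¬T ∨ (¬F ∨ (T ∨ F))) ∨ (((T ∧ F) ∨ (F ∨ F)) ∧ F)) ∧ ((T ∨ ((F ∧ F) ∨ (F ∨ T))) ∨ (((F ∧ F) ∨ (F ∨ F)) ∧ ¬(F ∨ T)))
  [1] ((F ∨ (¬F ∨ (T ∨ F))) ∨ (((T ∧ F) ∨ (F ∨ F)) ∧ F)) ∧ ((T ∨ ((F ∧ F) ∨ (F ∨ T))) ∨ (((F ∧ F) ∨ (F ∨ F)) ∧ ¬(F ∨ T)))
  [2] ((¬F ∨ (T ∨ F)) ∨ (((T ∧ F) ∨ (F ∨ F)) ∧ F)) ∧ ((T ∨ ((F ∧ F) ∨ (F ∨ T))) ∨ (((F ∧ F) ∨ (F ∨ F)) ∧ ¬(F ∨ T)))
  [3] ((T ∨ (T ∨ F)) ∨ (((T ∧ F) ∨ (F ∨ F)) ∧ F)) ∧ ((T ∨ ((F ∧ F) ∨ (F ∨ T))) ∨ (((F ∧ F) ∨ (F ∨ F)) ∧ ¬(F ∨ T)))
  [4] (T ∨ (((T ∧ F) ∨ (F ∨ F)) ∧ F)) ∧ ((T ∨ ((F ∧ F) ∨ (F ∨ T))) ∨ (((F ∧ F) ∨ (F ∨ F)) ∧ ¬(F ∨ T)))
  [5] T ∧ ((T ∨ ((F ∧ F) ∨ (F ∨ T))) ∨ (((F ∧ F) ∨ (F ∨ F)) ∧ ¬(F ∨ T)))
  [6] (T ∨ ((F ∧ F) ∨ (F ∨ T))) ∨ (((F ∧ F) ∨ (F ∨ F)) ∧ ¬(F ∨ T))
  [7] T ∨ (((F ∧ F) ∨ (F ∨ F)) ∧ ¬(F ∨ T))
  [8] T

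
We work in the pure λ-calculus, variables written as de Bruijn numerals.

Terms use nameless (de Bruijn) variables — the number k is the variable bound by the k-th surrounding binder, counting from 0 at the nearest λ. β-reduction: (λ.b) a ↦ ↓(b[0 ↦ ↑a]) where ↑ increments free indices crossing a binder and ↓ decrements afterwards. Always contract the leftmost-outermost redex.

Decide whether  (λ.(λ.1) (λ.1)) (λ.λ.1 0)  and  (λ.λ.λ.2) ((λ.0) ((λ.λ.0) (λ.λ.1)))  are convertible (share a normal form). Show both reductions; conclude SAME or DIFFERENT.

Term A:
  start: (λ.(λ.1) (λ.1)) (λ.λ.1 0)
  [1] (λ.λ.λ.1 0) (λ.λ.λ.1 0)
  [2] λ.λ.1 0

Term B:
  start: (λ.λ.λ.2) ((λ.0) ((λ.λ.0) (λ.λ.1)))
  [1] λ.λ.(λ.0) ((λ.λ.0) (λ.λ.1))
  [2] λ.λ.(λ.λ.0) (λ.λ.1)
  [3] λ.λ.λ.0

Answer: DIFFERENT — A ⇓ λ.λ.1 0, B ⇓ λ.λ.λ.0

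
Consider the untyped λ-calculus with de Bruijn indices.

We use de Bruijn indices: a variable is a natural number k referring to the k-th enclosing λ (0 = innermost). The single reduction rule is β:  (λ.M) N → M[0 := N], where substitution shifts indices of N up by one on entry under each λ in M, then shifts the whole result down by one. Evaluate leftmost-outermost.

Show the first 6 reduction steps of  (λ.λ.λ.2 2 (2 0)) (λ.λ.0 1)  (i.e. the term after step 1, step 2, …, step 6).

Answer: after 6 steps: λ.λ.λ.0 1

Reduction:
  start: (λ.λ.λ.2 2 (2 0)) (λ.λ.0 1)
  →1  λ.λ.(λ.λ.0 1) (λ.λ.0 1) ((λ.λ.0 1) 0)
  →2  λ.λ.(λ.0 (λ.λ.0 1)) ((λ.λ.0 1) 0)
  →3  λ.λ.(λ.λ.0 1) 0 (λ.λ.0 1)
  →4  λ.λ.(λ.0 1) (λ.λ.0 1)
  →5  λ.λ.(λ.λ.0 1) 0
  →6  λ.λ.λ.0 1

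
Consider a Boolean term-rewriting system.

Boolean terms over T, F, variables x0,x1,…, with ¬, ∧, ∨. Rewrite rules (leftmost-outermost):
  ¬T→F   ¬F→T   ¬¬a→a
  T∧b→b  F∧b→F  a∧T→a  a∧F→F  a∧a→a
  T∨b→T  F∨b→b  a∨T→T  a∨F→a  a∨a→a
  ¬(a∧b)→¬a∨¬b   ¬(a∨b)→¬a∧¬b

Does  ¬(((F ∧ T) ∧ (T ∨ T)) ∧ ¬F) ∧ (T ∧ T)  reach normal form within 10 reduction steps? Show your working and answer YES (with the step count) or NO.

Answer: YES — reaches normal form T in 9 ≤ 10 steps

Reduction:
  start: ¬(((F ∧ T) ∧ (T ∨ T)) ∧ ¬F) ∧ (T ∧ T)
  →1  (¬((F ∧ T) ∧ (T ∨ T)) ∨ ¬¬F) ∧ (T ∧ T)
  →2  ((¬(F ∧ T) ∨ ¬(T ∨ T)) ∨ ¬¬F) ∧ (T ∧ T)
  →3  (((¬F ∨ ¬T) ∨ ¬(T ∨ T)) ∨ ¬¬F) ∧ (T ∧ T)
  →4  (((T ∨ ¬T) ∨ ¬(T ∨ T)) ∨ ¬¬F) ∧ (T ∧ T)
  →5  ((T ∨ ¬(T ∨ T)) ∨ ¬¬F) ∧ (T ∧ T)
  →6  (T ∨ ¬¬F) ∧ (T ∧ T)
  →7  T ∧ (T ∧ T)
  →8  T ∧ T
  →9  T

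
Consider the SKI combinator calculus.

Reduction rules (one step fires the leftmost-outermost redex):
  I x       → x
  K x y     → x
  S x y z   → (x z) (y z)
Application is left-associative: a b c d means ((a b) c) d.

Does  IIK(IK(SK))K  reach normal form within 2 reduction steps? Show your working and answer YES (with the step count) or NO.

Answer: NO — after 2 steps the term is K(IK(SK))K, not yet normal

Working:
  start: IIK(IK(SK))K
  →1  IK(IK(SK))K
  →2  K(IK(SK))K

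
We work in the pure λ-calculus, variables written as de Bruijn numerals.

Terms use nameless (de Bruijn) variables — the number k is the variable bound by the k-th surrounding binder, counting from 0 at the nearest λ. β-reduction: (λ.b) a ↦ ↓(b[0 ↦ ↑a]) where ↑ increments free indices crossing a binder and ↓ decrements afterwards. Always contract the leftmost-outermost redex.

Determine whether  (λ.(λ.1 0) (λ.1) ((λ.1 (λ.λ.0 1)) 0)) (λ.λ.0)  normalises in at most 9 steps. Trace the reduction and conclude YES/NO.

  start: (λ.(λ.1 0) (λ.1) ((λ.1 (λ.λ.0 1)) 0)) (λ.λ.0)
  step 1: (λ.(λ.λ.0) 0) (λ.λ.λ.0) ((λ.(λ.λ.0) (λ.λ.0 1)) (λ.λ.0))
  step 2: (λ.λ.0) (λ.λ.λ.0) ((λ.(λ.λ.0) (λ.λ.0 1)) (λ.λ.0))
  step 3: (λ.0) ((λ.(λ.λ.0) (λ.λ.0 1)) (λ.λ.0))
  step 4: (λ.(λ.λ.0) (λ.λ.0 1)) (λ.λ.0)
  step 5: (λ.λ.0) (λ.λ.0 1)
  step 6: λ.0

Answer: YES — reaches normal form λ.0 in 6 ≤ 9 steps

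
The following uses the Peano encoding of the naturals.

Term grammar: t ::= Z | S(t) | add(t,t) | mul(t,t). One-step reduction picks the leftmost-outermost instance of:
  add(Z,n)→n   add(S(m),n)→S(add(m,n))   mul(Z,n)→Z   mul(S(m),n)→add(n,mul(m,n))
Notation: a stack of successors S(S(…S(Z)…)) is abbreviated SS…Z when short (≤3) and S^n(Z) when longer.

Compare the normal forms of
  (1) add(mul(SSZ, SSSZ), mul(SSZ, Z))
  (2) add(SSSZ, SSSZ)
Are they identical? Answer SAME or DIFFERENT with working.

Answer: SAME — A ⇓ S^6(Z), B ⇓ S^6(Z)

Working:
Term A:
  start: add(mul(SSZ, SSSZ), mul(SSZ, Z))
  [1] add(add(SSSZ, mul(SZ, SSSZ)), mul(SSZ, Z))
  [2] add(S(add(SSZ, mul(SZ, SSSZ))), mul(SSZ, Z))
  [3] S(add(add(SSZ, mul(SZ, SSSZ)), mul(SSZ, Z)))
  [4] S(add(S(add(SZ, mul(SZ, SSSZ))), mul(SSZ, Z)))
  [5] S(S(add(add(SZ, mul(SZ, SSSZ)), mul(SSZ, Z))))
  [6] S(S(add(S(add(Z, mul(SZ, SSSZ))), mul(SSZ, Z))))
  [7] S(S(S(add(add(Z, mul(SZ, SSSZ)), mul(SSZ, Z)))))
  [8] S(S(S(add(mul(SZ, SSSZ), mul(SSZ, Z)))))
  [9] S(S(S(add(add(SSSZ, mul(Z, SSSZ)), mul(SSZ, Z)))))
  [10] S(S(S(add(S(add(SSZ, mul(Z, SSSZ))), mul(SSZ, Z)))))
  [11] S(S(S(S(add(add(SSZ, mul(Z, SSSZ)), mul(SSZ, Z))))))
  [12] S(S(S(S(add(S(add(SZ, mul(Z, SSSZ))), mul(SSZ, Z))))))
  [13] S(S(S(S(S(add(add(SZ, mul(Z, SSSZ)), mul(SSZ, Z)))))))
  [14] S(S(S(S(S(add(S(add(Z, mul(Z, SSSZ))), mul(SSZ, Z)))))))
  [15] S(S(S(S(S(S(add(add(Z, mul(Z, SSSZ)), mul(SSZ, Z))))))))
  [16] S(S(S(S(S(S(add(mul(Z, SSSZ), mul(SSZ, Z))))))))
  [17] S(S(S(S(S(S(add(Z, mul(SSZ, Z))))))))
  [18] S(S(S(S(S(S(mul(SSZ, Z)))))))
  [19] S(S(S(S(S(S(add(Z, mul(SZ, Z))))))))
  [20] S(S(S(S(S(S(mul(SZ, Z)))))))
  [21] S(S(S(S(S(S(add(Z, mul(Z, Z))))))))
  [22] S(S(S(S(S(S(mul(Z, Z)))))))
  [23] S^6(Z)

Term B:
  start: add(SSSZ, SSSZ)
  [1] S(add(SSZ, SSSZ))
  [2] S(S(add(SZ, SSSZ)))
  [3] S(S(S(add(Z, SSSZ))))
  [4] S^6(Z)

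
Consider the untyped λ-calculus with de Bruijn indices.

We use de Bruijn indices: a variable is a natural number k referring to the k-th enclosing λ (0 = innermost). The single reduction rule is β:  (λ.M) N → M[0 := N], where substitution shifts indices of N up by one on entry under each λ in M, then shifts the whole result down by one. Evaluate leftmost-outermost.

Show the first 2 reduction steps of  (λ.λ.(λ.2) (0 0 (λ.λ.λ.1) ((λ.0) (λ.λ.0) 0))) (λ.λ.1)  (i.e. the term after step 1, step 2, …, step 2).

Answer: after 2 steps: λ.λ.λ.1

Derivation:
  start: (λ.λ.(λ.2) (0 0 (λ.λ.λ.1) ((λ.0) (λ.λ.0) 0))) (λ.λ.1)
  →1  λ.(λ.λ.λ.1) (0 0 (λ.λ.λ.1) ((λ.0) (λ.λ.0) 0))
  →2  λ.λ.λ.1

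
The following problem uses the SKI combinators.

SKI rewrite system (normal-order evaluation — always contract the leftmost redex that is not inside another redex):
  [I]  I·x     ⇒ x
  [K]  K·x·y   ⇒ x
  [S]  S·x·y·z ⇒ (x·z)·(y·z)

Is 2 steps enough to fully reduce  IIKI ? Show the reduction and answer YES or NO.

Answer: YES — reaches normal form KI in 2 ≤ 2 steps

Derivation:
  start: IIKI
  [1] IKI
  [2] KI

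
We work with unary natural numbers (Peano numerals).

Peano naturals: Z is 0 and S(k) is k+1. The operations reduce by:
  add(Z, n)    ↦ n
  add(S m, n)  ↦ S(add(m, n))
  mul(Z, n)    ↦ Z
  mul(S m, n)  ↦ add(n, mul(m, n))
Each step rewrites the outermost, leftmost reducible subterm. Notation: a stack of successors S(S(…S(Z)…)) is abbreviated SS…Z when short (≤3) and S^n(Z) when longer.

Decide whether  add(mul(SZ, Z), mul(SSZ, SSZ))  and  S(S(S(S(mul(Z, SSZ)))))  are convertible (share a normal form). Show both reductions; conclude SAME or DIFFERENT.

Term A:
  start: add(mul(SZ, Z), mul(SSZ, SSZ))
  step 1: add(add(Z, mul(Z, Z)), mul(SSZ, SSZ))
  step 2: add(mul(Z, Z), mul(SSZ, SSZ))
  step 3: add(Z, mul(SSZ, SSZ))
  step 4: mul(SSZ, SSZ)
  step 5: add(SSZ, mul(SZ, SSZ))
  step 6: S(add(SZ, mul(SZ, SSZ)))
  step 7: S(S(add(Z, mul(SZ, SSZ))))
  step 8: S(S(mul(SZ, SSZ)))
  step 9: S(S(add(SSZ, mul(Z, SSZ))))
  step 10: S(S(S(add(SZ, mul(Z, SSZ)))))
  step 11: S(S(S(S(add(Z, mul(Z, SSZ))))))
  step 12: S(S(S(S(mul(Z, SSZ)))))
  step 13: S^4(Z)

Term B:
  start: S(S(S(S(mul(Z, SSZ)))))
  step 1: S^4(Z)

Answer: SAME — A ⇓ S^4(Z), B ⇓ S^4(Z)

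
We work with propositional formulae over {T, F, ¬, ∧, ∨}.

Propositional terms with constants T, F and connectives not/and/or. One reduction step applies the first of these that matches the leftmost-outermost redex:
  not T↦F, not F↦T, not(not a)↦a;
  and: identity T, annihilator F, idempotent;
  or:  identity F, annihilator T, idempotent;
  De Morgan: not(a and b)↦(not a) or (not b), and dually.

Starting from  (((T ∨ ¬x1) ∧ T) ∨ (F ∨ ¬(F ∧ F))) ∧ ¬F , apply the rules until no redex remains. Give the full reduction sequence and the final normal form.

  start: (((T ∨ ¬x1) ∧ T) ∨ (F ∨ ¬(F ∧ F))) ∧ ¬F
  [1] ((T ∨ ¬x1) ∨ (F ∨ ¬(F ∧ F))) ∧ ¬F
  [2] (T ∨ (F ∨ ¬(F ∧ F))) ∧ ¬F
  [3] T ∧ ¬F
  [4] ¬F
  [5] T

Answer: normal form = T  (in 5 steps)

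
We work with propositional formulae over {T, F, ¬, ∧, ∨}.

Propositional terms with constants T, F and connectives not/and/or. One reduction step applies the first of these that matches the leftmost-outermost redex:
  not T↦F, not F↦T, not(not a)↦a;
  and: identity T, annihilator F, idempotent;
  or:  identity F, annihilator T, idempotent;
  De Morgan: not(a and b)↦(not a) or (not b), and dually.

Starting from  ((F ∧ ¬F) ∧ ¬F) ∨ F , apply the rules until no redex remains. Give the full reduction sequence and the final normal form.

Answer: normal form = F  (in 3 steps)

Working:
  start: ((F ∧ ¬F) ∧ ¬F) ∨ F
  [1] (F ∧ ¬F) ∧ ¬F
  [2] F ∧ ¬F
  [3] F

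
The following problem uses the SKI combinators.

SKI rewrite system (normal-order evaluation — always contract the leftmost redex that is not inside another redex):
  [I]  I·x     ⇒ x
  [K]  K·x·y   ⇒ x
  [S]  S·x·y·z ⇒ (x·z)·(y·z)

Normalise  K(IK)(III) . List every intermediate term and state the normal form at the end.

Answer: normal form = K  (in 2 steps)

Reduction:
  start: K(IK)(III)
  step 1: IK
  step 2: K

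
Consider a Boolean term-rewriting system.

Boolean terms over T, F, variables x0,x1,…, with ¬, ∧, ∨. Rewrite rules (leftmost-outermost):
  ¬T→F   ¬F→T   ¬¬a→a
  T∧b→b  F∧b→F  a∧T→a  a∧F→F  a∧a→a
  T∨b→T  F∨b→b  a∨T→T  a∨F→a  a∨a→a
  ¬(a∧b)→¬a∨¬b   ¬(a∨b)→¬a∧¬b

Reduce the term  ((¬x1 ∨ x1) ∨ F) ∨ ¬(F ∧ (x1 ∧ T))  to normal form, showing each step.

  start: ((¬x1 ∨ x1) ∨ F) ∨ ¬(F ∧ (x1 ∧ T))
  step 1: (¬x1 ∨ x1) ∨ ¬(F ∧ (x1 ∧ T))
  step 2: (¬x1 ∨ x1) ∨ (¬F ∨ ¬(x1 ∧ T))
  step 3: (¬x1 ∨ x1) ∨ (T ∨ ¬(x1 ∧ T))
  step 4: (¬x1 ∨ x1) ∨ T
  step 5: T

Answer: normal form = T  (in 5 steps)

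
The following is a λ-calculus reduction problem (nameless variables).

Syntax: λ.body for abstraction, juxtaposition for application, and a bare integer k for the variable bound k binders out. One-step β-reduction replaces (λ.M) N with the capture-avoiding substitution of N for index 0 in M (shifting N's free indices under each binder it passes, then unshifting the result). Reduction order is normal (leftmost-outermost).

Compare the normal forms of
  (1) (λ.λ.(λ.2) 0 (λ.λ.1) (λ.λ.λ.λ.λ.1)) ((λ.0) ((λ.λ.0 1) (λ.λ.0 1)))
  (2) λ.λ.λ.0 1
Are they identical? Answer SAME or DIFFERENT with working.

Term A:
  start: (λ.λ.(λ.2) 0 (λ.λ.1) (λ.λ.λ.λ.λ.1)) ((λ.0) ((λ.λ.0 1) (λ.λ.0 1)))
  [1] λ.(λ.(λ.0) ((λ.λ.0 1) (λ.λ.0 1))) 0 (λ.λ.1) (λ.λ.λ.λ.λ.1)
  [2] λ.(λ.0) ((λ.λ.0 1) (λ.λ.0 1)) (λ.λ.1) (λ.λ.λ.λ.λ.1)
  [3] λ.(λ.λ.0 1) (λ.λ.0 1) (λ.λ.1) (λ.λ.λ.λ.λ.1)
  [4] λ.(λ.0 (λ.λ.0 1)) (λ.λ.1) (λ.λ.λ.λ.λ.1)
  [5] λ.(λ.λ.1) (λ.λ.0 1) (λ.λ.λ.λ.λ.1)
  [6] λ.(λ.λ.λ.0 1) (λ.λ.λ.λ.λ.1)
  [7] λ.λ.λ.0 1

Term B:
  start: λ.λ.λ.0 1

Answer: SAME — A ⇓ λ.λ.λ.0 1, B ⇓ λ.λ.λ.0 1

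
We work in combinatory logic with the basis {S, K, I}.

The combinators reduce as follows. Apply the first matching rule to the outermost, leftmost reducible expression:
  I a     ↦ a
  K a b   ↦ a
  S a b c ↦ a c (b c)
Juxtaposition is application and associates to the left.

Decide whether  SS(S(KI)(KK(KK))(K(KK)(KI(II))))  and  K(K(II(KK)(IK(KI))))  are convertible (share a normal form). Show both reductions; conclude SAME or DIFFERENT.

Answer: DIFFERENT — A ⇓ SS(K(KK)), B ⇓ K(KK)

Derivation:
Term A:
  start: SS(S(KI)(KK(KK))(K(KK)(KI(II))))
  [1] SS(KI(K(KK)(KI(II)))(KK(KK)(K(KK)(KI(II)))))
  [2] SS(I(KK(KK)(K(KK)(KI(II)))))
  [3] SS(KK(KK)(K(KK)(KI(II))))
  [4] SS(K(K(KK)(KI(II))))
  [5] SS(K(KK))

Term B:
  start: K(K(II(KK)(IK(KI))))
  [1] K(K(I(KK)(IK(KI))))
  [2] K(K(KK(IK(KI))))
  [3] K(KK)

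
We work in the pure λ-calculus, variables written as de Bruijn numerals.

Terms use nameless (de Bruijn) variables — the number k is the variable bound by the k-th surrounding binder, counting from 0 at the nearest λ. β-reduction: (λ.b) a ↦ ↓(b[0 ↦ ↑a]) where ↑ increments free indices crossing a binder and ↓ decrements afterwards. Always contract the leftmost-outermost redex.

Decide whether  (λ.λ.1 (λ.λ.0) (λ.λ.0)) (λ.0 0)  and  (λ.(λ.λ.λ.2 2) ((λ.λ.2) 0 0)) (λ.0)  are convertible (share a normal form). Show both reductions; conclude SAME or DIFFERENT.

Answer: SAME — A ⇓ λ.λ.λ.0, B ⇓ λ.λ.λ.0

Reduction:
Term A:
  start: (λ.λ.1 (λ.λ.0) (λ.λ.0)) (λ.0 0)
  →1  λ.(λ.0 0) (λ.λ.0) (λ.λ.0)
  →2  λ.(λ.λ.0) (λ.λ.0) (λ.λ.0)
  →3  λ.(λ.0) (λ.λ.0)
  →4  λ.λ.λ.0

Term B:
  start: (λ.(λ.λ.λ.2 2) ((λ.λ.2) 0 0)) (λ.0)
  →1  (λ.λ.λ.2 2) ((λ.λ.λ.0) (λ.0) (λ.0))
  →2  λ.λ.(λ.λ.λ.0) (λ.0) (λ.0) ((λ.λ.λ.0) (λ.0) (λ.0))
  →3  λ.λ.(λ.λ.0) (λ.0) ((λ.λ.λ.0) (λ.0) (λ.0))
  →4  λ.λ.(λ.0) ((λ.λ.λ.0) (λ.0) (λ.0))
  →5  λ.λ.(λ.λ.λ.0) (λ.0) (λ.0)
  →6  λ.λ.(λ.λ.0) (λ.0)
  →7  λ.λ.λ.0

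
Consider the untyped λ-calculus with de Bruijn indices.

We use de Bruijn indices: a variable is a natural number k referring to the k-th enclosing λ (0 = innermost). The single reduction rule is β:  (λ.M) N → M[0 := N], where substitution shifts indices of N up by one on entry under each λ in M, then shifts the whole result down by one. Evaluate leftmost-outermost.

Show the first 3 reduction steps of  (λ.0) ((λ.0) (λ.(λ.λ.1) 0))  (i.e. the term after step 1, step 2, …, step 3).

Answer: after 3 steps: λ.λ.1

Derivation:
  start: (λ.0) ((λ.0) (λ.(λ.λ.1) 0))
  →1  (λ.0) (λ.(λ.λ.1) 0)
  →2  λ.(λ.λ.1) 0
  →3  λ.λ.1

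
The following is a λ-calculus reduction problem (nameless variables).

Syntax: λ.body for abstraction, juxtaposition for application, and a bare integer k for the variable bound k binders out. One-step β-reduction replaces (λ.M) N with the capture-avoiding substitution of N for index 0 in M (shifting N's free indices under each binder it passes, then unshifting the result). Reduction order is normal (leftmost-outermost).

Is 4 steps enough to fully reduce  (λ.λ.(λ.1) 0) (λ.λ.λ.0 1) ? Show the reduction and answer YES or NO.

Answer: YES — reaches normal form λ.0 in 2 ≤ 4 steps

Working:
  start: (λ.λ.(λ.1) 0) (λ.λ.λ.0 1)
  →1  λ.(λ.1) 0
  →2  λ.0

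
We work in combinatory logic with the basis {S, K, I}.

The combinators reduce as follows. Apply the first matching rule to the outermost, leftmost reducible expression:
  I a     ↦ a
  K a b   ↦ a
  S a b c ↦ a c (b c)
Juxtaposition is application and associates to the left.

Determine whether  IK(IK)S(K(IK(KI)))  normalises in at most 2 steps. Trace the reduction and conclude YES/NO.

Answer: NO — after 2 steps the term is IK(K(IK(KI))), not yet normal

Derivation:
  start: IK(IK)S(K(IK(KI)))
  [1] K(IK)S(K(IK(KI)))
  [2] IK(K(IK(KI)))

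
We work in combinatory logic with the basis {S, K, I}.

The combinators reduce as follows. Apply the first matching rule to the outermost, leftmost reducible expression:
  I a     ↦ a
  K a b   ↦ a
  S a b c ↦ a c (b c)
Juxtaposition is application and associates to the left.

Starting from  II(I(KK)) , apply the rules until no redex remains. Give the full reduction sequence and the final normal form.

Answer: normal form = KK  (in 3 steps)

Reduction:
  start: II(I(KK))
  step 1: I(I(KK))
  step 2: I(KK)
  step 3: KK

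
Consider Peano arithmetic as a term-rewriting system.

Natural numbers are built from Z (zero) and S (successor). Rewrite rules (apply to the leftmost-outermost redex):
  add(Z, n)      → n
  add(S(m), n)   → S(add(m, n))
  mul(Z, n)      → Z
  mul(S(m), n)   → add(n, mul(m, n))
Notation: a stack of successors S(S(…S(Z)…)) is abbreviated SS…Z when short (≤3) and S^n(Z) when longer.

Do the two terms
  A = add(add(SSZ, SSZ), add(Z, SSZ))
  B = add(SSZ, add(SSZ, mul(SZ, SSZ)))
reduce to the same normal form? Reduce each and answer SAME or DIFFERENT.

Answer: SAME — A ⇓ S^6(Z), B ⇓ S^6(Z)

Derivation:
Term A:
  start: add(add(SSZ, SSZ), add(Z, SSZ))
  →1  add(S(add(SZ, SSZ)), add(Z, SSZ))
  →2  S(add(add(SZ, SSZ), add(Z, SSZ)))
  →3  S(add(S(add(Z, SSZ)), add(Z, SSZ)))
  →4  S(S(add(add(Z, SSZ), add(Z, SSZ))))
  →5  S(S(add(SSZ, add(Z, SSZ))))
  →6  S(S(S(add(SZ, add(Z, SSZ)))))
  →7  S(S(S(S(add(Z, add(Z, SSZ))))))
  →8  S(S(S(S(add(Z, SSZ)))))
  →9  S^6(Z)

Term B:
  start: add(SSZ, add(SSZ, mul(SZ, SSZ)))
  →1  S(add(SZ, add(SSZ, mul(SZ, SSZ))))
  →2  S(S(add(Z, add(SSZ, mul(SZ, SSZ)))))
  →3  S(S(add(SSZ, mul(SZ, SSZ))))
  →4  S(S(S(add(SZ, mul(SZ, SSZ)))))
  →5  S(S(S(S(add(Z, mul(SZ, SSZ))))))
  →6  S(S(S(S(mul(SZ, SSZ)))))
  →7  S(S(S(S(add(SSZ, mul(Z, SSZ))))))
  →8  S(S(S(S(S(add(SZ, mul(Z, SSZ)))))))
  →9  S(S(S(S(S(S(add(Z, mul(Z, SSZ))))))))
  →10  S(S(S(S(S(S(mul(Z, SSZ)))))))
  →11  S^6(Z)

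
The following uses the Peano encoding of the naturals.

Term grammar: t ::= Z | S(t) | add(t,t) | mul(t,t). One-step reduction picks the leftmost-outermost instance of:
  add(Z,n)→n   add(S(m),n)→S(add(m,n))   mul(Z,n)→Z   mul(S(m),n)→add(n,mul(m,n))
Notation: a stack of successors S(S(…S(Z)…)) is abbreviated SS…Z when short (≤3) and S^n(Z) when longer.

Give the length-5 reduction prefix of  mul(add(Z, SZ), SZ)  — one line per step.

  start: mul(add(Z, SZ), SZ)
  [1] mul(SZ, SZ)
  [2] add(SZ, mul(Z, SZ))
  [3] S(add(Z, mul(Z, SZ)))
  [4] S(mul(Z, SZ))
  [5] SZ

Answer: after 5 steps: SZ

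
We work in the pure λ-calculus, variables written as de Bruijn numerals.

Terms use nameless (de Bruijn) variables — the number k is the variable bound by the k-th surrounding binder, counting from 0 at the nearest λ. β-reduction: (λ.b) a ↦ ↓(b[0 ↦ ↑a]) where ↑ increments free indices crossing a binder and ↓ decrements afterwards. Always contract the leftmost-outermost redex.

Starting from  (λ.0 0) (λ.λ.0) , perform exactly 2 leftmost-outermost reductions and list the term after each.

  start: (λ.0 0) (λ.λ.0)
  step 1: (λ.λ.0) (λ.λ.0)
  step 2: λ.0

Answer: after 2 steps: λ.0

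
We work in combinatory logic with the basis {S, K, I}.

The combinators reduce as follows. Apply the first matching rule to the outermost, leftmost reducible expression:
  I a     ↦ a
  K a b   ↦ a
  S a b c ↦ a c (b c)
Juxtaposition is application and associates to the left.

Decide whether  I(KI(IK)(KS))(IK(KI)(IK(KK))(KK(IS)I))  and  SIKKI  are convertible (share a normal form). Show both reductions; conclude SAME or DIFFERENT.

Term A:
  start: I(KI(IK)(KS))(IK(KI)(IK(KK))(KK(IS)I))
  step 1: KI(IK)(KS)(IK(KI)(IK(KK))(KK(IS)I))
  step 2: I(KS)(IK(KI)(IK(KK))(KK(IS)I))
  step 3: KS(IK(KI)(IK(KK))(KK(IS)I))
  step 4: S

Term B:
  start: SIKKI
  step 1: IK(KK)I
  step 2: K(KK)I
  step 3: KK

Answer: DIFFERENT — A ⇓ S, B ⇓ KK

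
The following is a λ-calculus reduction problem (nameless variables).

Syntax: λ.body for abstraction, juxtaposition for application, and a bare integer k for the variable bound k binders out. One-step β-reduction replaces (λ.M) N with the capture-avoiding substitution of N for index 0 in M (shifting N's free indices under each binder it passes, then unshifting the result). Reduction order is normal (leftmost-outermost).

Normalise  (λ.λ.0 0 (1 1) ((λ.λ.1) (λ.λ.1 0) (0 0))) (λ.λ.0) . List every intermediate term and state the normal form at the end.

  start: (λ.λ.0 0 (1 1) ((λ.λ.1) (λ.λ.1 0) (0 0))) (λ.λ.0)
  step 1: λ.0 0 ((λ.λ.0) (λ.λ.0)) ((λ.λ.1) (λ.λ.1 0) (0 0))
  step 2: λ.0 0 (λ.0) ((λ.λ.1) (λ.λ.1 0) (0 0))
  step 3: λ.0 0 (λ.0) ((λ.λ.λ.1 0) (0 0))
  step 4: λ.0 0 (λ.0) (λ.λ.1 0)

Answer: normal form = λ.0 0 (λ.0) (λ.λ.1 0)  (in 4 steps)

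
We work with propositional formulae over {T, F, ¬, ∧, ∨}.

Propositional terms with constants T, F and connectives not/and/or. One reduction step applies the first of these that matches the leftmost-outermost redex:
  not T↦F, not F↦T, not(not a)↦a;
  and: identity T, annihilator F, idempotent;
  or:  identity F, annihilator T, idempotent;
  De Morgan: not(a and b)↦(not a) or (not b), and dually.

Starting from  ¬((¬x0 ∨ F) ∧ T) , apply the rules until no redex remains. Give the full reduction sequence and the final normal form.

  start: ¬((¬x0 ∨ F) ∧ T)
  →1  ¬(¬x0 ∨ F) ∨ ¬T
  →2  (¬¬x0 ∧ ¬F) ∨ ¬T
  →3  (x0 ∧ ¬F) ∨ ¬T
  →4  (x0 ∧ T) ∨ ¬T
  →5  x0 ∨ ¬T
  →6  x0 ∨ F
  →7  x0

Answer: normal form = x0  (in 7 steps)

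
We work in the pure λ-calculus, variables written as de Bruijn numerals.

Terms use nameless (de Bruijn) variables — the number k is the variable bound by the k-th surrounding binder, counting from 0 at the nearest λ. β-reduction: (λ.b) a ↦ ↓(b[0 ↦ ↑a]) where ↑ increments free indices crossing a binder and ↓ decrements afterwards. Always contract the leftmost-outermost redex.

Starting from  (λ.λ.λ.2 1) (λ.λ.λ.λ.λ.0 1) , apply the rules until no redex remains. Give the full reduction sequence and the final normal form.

  start: (λ.λ.λ.2 1) (λ.λ.λ.λ.λ.0 1)
  [1] λ.λ.(λ.λ.λ.λ.λ.0 1) 1
  [2] λ.λ.λ.λ.λ.λ.0 1

Answer: normal form = λ.λ.λ.λ.λ.λ.0 1  (in 2 steps)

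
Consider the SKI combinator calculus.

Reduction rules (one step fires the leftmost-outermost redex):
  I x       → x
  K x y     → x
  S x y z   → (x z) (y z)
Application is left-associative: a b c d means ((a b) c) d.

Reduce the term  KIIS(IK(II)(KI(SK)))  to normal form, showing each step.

  start: KIIS(IK(II)(KI(SK)))
  step 1: IS(IK(II)(KI(SK)))
  step 2: S(IK(II)(KI(SK)))
  step 3: S(K(II)(KI(SK)))
  step 4: S(II)
  step 5: SI

Answer: normal form = SI  (in 5 steps)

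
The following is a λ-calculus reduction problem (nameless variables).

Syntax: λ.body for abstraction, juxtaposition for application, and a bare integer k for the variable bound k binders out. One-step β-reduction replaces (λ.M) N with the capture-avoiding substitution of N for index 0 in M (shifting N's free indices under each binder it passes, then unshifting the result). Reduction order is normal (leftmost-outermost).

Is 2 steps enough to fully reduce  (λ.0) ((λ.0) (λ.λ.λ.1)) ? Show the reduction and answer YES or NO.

  start: (λ.0) ((λ.0) (λ.λ.λ.1))
  [1] (λ.0) (λ.λ.λ.1)
  [2] λ.λ.λ.1

Answer: YES — reaches normal form λ.λ.λ.1 in 2 ≤ 2 steps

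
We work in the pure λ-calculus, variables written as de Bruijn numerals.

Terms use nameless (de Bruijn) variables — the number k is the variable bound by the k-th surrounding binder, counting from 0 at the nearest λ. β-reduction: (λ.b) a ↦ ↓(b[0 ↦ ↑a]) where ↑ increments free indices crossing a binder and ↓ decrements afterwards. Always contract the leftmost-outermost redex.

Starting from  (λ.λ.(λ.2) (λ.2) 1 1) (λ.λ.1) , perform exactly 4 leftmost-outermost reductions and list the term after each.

Answer: after 4 steps: λ.λ.λ.1

Derivation:
  start: (λ.λ.(λ.2) (λ.2) 1 1) (λ.λ.1)
  →1  λ.(λ.λ.λ.1) (λ.λ.λ.1) (λ.λ.1) (λ.λ.1)
  →2  λ.(λ.λ.1) (λ.λ.1) (λ.λ.1)
  →3  λ.(λ.λ.λ.1) (λ.λ.1)
  →4  λ.λ.λ.1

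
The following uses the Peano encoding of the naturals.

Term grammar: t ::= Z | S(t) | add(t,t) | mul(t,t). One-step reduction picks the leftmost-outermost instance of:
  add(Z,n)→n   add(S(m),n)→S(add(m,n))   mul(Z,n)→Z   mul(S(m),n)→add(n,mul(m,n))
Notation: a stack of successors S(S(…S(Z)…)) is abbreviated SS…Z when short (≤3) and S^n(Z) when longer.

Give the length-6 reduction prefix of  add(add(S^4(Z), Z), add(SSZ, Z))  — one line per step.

Answer: after 6 steps: S(S(S(add(add(SZ, Z), add(SSZ, Z)))))

Working:
  start: add(add(S^4(Z), Z), add(SSZ, Z))
  [1] add(S(add(SSSZ, Z)), add(SSZ, Z))
  [2] S(add(add(SSSZ, Z), add(SSZ, Z)))
  [3] S(add(S(add(SSZ, Z)), add(SSZ, Z)))
  [4] S(S(add(add(SSZ, Z), add(SSZ, Z))))
  [5] S(S(add(S(add(SZ, Z)), add(SSZ, Z))))
  [6] S(S(S(add(add(SZ, Z), add(SSZ, Z)))))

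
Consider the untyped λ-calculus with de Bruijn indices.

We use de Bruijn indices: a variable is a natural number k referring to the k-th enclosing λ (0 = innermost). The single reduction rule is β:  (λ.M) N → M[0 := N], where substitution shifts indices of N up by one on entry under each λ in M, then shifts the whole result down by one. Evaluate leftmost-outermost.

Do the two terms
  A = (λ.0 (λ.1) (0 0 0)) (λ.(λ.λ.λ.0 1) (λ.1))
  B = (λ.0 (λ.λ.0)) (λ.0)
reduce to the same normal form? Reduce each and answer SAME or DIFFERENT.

Term A:
  start: (λ.0 (λ.1) (0 0 0)) (λ.(λ.λ.λ.0 1) (λ.1))
  →1  (λ.(λ.λ.λ.0 1) (λ.1)) (λ.λ.(λ.λ.λ.0 1) (λ.1)) ((λ.(λ.λ.λ.0 1) (λ.1)) (λ.(λ.λ.λ.0 1) (λ.1)) (λ.(λ.λ.λ.0 1) (λ.1)))
  →2  (λ.λ.λ.0 1) (λ.λ.λ.(λ.λ.λ.0 1) (λ.1)) ((λ.(λ.λ.λ.0 1) (λ.1)) (λ.(λ.λ.λ.0 1) (λ.1)) (λ.(λ.λ.λ.0 1) (λ.1)))
  →3  (λ.λ.0 1) ((λ.(λ.λ.λ.0 1) (λ.1)) (λ.(λ.λ.λ.0 1) (λ.1)) (λ.(λ.λ.λ.0 1) (λ.1)))
  →4  λ.0 ((λ.(λ.λ.λ.0 1) (λ.1)) (λ.(λ.λ.λ.0 1) (λ.1)) (λ.(λ.λ.λ.0 1) (λ.1)))
  →5  λ.0 ((λ.λ.λ.0 1) (λ.λ.(λ.λ.λ.0 1) (λ.1)) (λ.(λ.λ.λ.0 1) (λ.1)))
  →6  λ.0 ((λ.λ.0 1) (λ.(λ.λ.λ.0 1) (λ.1)))
  →7  λ.0 (λ.0 (λ.(λ.λ.λ.0 1) (λ.1)))
  →8  λ.0 (λ.0 (λ.λ.λ.0 1))

Term B:
  start: (λ.0 (λ.λ.0)) (λ.0)
  →1  (λ.0) (λ.λ.0)
  →2  λ.λ.0

Answer: DIFFERENT — A ⇓ λ.0 (λ.0 (λ.λ.λ.0 1)), B ⇓ λ.λ.0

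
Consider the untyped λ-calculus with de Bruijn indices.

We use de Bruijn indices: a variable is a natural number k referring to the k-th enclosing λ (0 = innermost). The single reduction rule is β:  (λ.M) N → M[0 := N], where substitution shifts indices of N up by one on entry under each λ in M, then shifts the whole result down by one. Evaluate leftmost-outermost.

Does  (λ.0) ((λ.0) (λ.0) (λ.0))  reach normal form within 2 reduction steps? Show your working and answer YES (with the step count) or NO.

Answer: NO — after 2 steps the term is (λ.0) (λ.0), not yet normal

Reduction:
  start: (λ.0) ((λ.0) (λ.0) (λ.0))
  [1] (λ.0) (λ.0) (λ.0)
  [2] (λ.0) (λ.0)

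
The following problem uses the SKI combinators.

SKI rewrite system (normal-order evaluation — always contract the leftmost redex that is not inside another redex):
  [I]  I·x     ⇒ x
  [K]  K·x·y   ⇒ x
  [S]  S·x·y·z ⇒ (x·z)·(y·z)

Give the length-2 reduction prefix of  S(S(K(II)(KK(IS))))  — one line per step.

  start: S(S(K(II)(KK(IS))))
  [1] S(S(II))
  [2] S(SI)

Answer: after 2 steps: S(SI)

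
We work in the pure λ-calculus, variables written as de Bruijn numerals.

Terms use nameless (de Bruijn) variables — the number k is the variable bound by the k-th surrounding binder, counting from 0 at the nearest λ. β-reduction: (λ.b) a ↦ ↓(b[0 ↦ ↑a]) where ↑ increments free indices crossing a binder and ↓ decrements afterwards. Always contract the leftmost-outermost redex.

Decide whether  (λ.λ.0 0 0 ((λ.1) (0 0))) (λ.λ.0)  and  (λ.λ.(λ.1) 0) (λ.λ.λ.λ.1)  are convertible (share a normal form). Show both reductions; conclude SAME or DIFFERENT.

Term A:
  start: (λ.λ.0 0 0 ((λ.1) (0 0))) (λ.λ.0)
  step 1: λ.0 0 0 ((λ.1) (0 0))
  step 2: λ.0 0 0 0

Term B:
  start: (λ.λ.(λ.1) 0) (λ.λ.λ.λ.1)
  step 1: λ.(λ.1) 0
  step 2: λ.0

Answer: DIFFERENT — A ⇓ λ.0 0 0 0, B ⇓ λ.0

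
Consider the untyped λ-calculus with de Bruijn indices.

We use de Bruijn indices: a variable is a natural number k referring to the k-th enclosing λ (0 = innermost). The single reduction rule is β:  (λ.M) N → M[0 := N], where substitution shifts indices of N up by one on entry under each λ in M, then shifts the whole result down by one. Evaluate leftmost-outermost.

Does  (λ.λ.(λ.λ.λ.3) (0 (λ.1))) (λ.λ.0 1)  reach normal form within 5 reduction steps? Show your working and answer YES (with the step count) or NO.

  start: (λ.λ.(λ.λ.λ.3) (0 (λ.1))) (λ.λ.0 1)
  [1] λ.(λ.λ.λ.3) (0 (λ.1))
  [2] λ.λ.λ.2

Answer: YES — reaches normal form λ.λ.λ.2 in 2 ≤ 5 steps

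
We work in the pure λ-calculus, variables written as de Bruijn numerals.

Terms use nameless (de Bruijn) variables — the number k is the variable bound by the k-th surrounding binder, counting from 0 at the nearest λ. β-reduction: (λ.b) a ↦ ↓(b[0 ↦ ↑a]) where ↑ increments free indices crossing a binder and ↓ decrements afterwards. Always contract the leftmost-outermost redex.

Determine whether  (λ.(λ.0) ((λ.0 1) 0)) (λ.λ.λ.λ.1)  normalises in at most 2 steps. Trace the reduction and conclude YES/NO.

Answer: NO — after 2 steps the term is (λ.0 (λ.λ.λ.λ.1)) (λ.λ.λ.λ.1), not yet normal

Reduction:
  start: (λ.(λ.0) ((λ.0 1) 0)) (λ.λ.λ.λ.1)
  →1  (λ.0) ((λ.0 (λ.λ.λ.λ.1)) (λ.λ.λ.λ.1))
  →2  (λ.0 (λ.λ.λ.λ.1)) (λ.λ.λ.λ.1)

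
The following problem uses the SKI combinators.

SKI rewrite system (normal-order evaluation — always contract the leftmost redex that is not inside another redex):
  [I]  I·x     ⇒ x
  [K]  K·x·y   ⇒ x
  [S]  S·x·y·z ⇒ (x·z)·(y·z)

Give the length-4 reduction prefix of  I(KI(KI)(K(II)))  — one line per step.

Answer: after 4 steps: KI

Reduction:
  start: I(KI(KI)(K(II)))
  [1] KI(KI)(K(II))
  [2] I(K(II))
  [3] K(II)
  [4] KI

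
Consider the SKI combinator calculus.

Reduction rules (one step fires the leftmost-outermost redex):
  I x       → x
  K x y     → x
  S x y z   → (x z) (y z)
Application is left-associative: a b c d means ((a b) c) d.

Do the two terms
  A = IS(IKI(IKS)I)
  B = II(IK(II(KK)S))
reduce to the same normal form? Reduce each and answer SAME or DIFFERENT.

Term A:
  start: IS(IKI(IKS)I)
  step 1: S(IKI(IKS)I)
  step 2: S(KI(IKS)I)
  step 3: S(II)
  step 4: SI

Term B:
  start: II(IK(II(KK)S))
  step 1: I(IK(II(KK)S))
  step 2: IK(II(KK)S)
  step 3: K(II(KK)S)
  step 4: K(I(KK)S)
  step 5: K(KKS)
  step 6: KK

Answer: DIFFERENT — A ⇓ SI, B ⇓ KK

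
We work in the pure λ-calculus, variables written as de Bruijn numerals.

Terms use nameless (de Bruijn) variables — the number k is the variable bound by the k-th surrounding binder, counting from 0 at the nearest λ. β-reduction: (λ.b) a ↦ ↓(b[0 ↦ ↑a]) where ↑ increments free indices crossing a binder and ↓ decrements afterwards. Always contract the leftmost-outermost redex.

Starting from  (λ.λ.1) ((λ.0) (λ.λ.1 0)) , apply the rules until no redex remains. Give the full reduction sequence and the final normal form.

  start: (λ.λ.1) ((λ.0) (λ.λ.1 0))
  →1  λ.(λ.0) (λ.λ.1 0)
  →2  λ.λ.λ.1 0

Answer: normal form = λ.λ.λ.1 0  (in 2 steps)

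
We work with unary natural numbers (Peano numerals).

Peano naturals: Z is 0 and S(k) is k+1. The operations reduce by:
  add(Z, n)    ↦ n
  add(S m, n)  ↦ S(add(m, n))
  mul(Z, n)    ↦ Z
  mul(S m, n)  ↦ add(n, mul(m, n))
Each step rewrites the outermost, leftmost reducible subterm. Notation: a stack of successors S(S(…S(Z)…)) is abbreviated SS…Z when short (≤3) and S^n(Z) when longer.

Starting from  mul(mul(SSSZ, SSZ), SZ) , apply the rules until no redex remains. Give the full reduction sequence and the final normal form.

  start: mul(mul(SSSZ, SSZ), SZ)
  step 1: mul(add(SSZ, mul(SSZ, SSZ)), SZ)
  step 2: mul(S(add(SZ, mul(SSZ, SSZ))), SZ)
  step 3: add(SZ, mul(add(SZ, mul(SSZ, SSZ)), SZ))
  step 4: S(add(Z, mul(add(SZ, mul(SSZ, SSZ)), SZ)))
  step 5: S(mul(add(SZ, mul(SSZ, SSZ)), SZ))
  step 6: S(mul(S(add(Z, mul(SSZ, SSZ))), SZ))
  step 7: S(add(SZ, mul(add(Z, mul(SSZ, SSZ)), SZ)))
  step 8: S(S(add(Z, mul(add(Z, mul(SSZ, SSZ)), SZ))))
  step 9: S(S(mul(add(Z, mul(SSZ, SSZ)), SZ)))
  step 10: S(S(mul(mul(SSZ, SSZ), SZ)))
  step 11: S(S(mul(add(SSZ, mul(SZ, SSZ)), SZ)))
  step 12: S(S(mul(S(add(SZ, mul(SZ, SSZ))), SZ)))
  step 13: S(S(add(SZ, mul(add(SZ, mul(SZ, SSZ)), SZ))))
  step 14: S(S(S(add(Z, mul(add(SZ, mul(SZ, SSZ)), SZ)))))
  step 15: S(S(S(mul(add(SZ, mul(SZ, SSZ)), SZ))))
  step 16: S(S(S(mul(S(add(Z, mul(SZ, SSZ))), SZ))))
  step 17: S(S(S(add(SZ, mul(add(Z, mul(SZ, SSZ)), SZ)))))
  step 18: S(S(S(S(add(Z, mul(add(Z, mul(SZ, SSZ)), SZ))))))
  step 19: S(S(S(S(mul(add(Z, mul(SZ, SSZ)), SZ)))))
  step 20: S(S(S(S(mul(mul(SZ, SSZ), SZ)))))
  step 21: S(S(S(S(mul(add(SSZ, mul(Z, SSZ)), SZ)))))
  step 22: S(S(S(S(mul(S(add(SZ, mul(Z, SSZ))), SZ)))))
  step 23: S(S(S(S(add(SZ, mul(add(SZ, mul(Z, SSZ)), SZ))))))
  step 24: S(S(S(S(S(add(Z, mul(add(SZ, mul(Z, SSZ)), SZ)))))))
  step 25: S(S(S(S(S(mul(add(SZ, mul(Z, SSZ)), SZ))))))
  step 26: S(S(S(S(S(mul(S(add(Z, mul(Z, SSZ))), SZ))))))
  step 27: S(S(S(S(S(add(SZ, mul(add(Z, mul(Z, SSZ)), SZ)))))))
  step 28: S(S(S(S(S(S(add(Z, mul(add(Z, mul(Z, SSZ)), SZ))))))))
  step 29: S(S(S(S(S(S(mul(add(Z, mul(Z, SSZ)), SZ)))))))
  step 30: S(S(S(S(S(S(mul(mul(Z, SSZ), SZ)))))))
  step 31: S(S(S(S(S(S(mul(Z, SZ)))))))
  step 32: S^6(Z)

Answer: normal form = S^6(Z)  (in 32 steps)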